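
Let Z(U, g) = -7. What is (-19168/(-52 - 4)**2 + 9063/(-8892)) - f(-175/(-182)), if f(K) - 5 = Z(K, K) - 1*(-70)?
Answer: -191435/2548 ≈ -75.131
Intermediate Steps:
f(K) = 68 (f(K) = 5 + (-7 - 1*(-70)) = 5 + (-7 + 70) = 5 + 63 = 68)
(-19168/(-52 - 4)**2 + 9063/(-8892)) - f(-175/(-182)) = (-19168/(-52 - 4)**2 + 9063/(-8892)) - 1*68 = (-19168/((-56)**2) + 9063*(-1/8892)) - 68 = (-19168/3136 - 53/52) - 68 = (-19168*1/3136 - 53/52) - 68 = (-599/98 - 53/52) - 68 = -18171/2548 - 68 = -191435/2548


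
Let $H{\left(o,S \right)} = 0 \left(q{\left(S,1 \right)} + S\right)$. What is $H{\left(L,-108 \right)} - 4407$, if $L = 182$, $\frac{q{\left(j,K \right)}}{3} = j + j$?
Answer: $-4407$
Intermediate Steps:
$q{\left(j,K \right)} = 6 j$ ($q{\left(j,K \right)} = 3 \left(j + j\right) = 3 \cdot 2 j = 6 j$)
$H{\left(o,S \right)} = 0$ ($H{\left(o,S \right)} = 0 \left(6 S + S\right) = 0 \cdot 7 S = 0$)
$H{\left(L,-108 \right)} - 4407 = 0 - 4407 = -4407$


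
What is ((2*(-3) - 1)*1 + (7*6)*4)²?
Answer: 25921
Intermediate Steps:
((2*(-3) - 1)*1 + (7*6)*4)² = ((-6 - 1)*1 + 42*4)² = (-7*1 + 168)² = (-7 + 168)² = 161² = 25921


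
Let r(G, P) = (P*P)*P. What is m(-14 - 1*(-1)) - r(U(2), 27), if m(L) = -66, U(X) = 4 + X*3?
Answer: -19749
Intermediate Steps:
U(X) = 4 + 3*X
r(G, P) = P**3 (r(G, P) = P**2*P = P**3)
m(-14 - 1*(-1)) - r(U(2), 27) = -66 - 1*27**3 = -66 - 1*19683 = -66 - 19683 = -19749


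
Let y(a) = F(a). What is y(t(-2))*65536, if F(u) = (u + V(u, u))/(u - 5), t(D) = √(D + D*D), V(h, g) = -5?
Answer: 65536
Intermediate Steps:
t(D) = √(D + D²)
F(u) = 1 (F(u) = (u - 5)/(u - 5) = (-5 + u)/(-5 + u) = 1)
y(a) = 1
y(t(-2))*65536 = 1*65536 = 65536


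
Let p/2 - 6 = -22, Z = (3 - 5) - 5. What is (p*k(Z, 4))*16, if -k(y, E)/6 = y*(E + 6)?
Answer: -215040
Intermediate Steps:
Z = -7 (Z = -2 - 5 = -7)
k(y, E) = -6*y*(6 + E) (k(y, E) = -6*y*(E + 6) = -6*y*(6 + E))
p = -32 (p = 12 + 2*(-22) = 12 - 44 = -32)
(p*k(Z, 4))*16 = -(-192)*(-7)*(6 + 4)*16 = -(-192)*(-7)*10*16 = -32*420*16 = -13440*16 = -215040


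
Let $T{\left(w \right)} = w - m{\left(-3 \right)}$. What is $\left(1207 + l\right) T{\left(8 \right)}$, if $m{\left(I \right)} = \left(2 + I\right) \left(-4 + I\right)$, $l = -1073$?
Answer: $134$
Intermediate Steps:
$m{\left(I \right)} = \left(-4 + I\right) \left(2 + I\right)$
$T{\left(w \right)} = -7 + w$ ($T{\left(w \right)} = w - \left(-8 + \left(-3\right)^{2} - -6\right) = w - \left(-8 + 9 + 6\right) = w - 7 = -7 + w$)
$\left(1207 + l\right) T{\left(8 \right)} = \left(1207 - 1073\right) \left(-7 + 8\right) = 134 \cdot 1 = 134$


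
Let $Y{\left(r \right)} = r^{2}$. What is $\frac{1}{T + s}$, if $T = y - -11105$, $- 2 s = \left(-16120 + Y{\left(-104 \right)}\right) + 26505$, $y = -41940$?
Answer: $- \frac{2}{82871} \approx -2.4134 \cdot 10^{-5}$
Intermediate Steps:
$s = - \frac{21201}{2}$ ($s = - \frac{\left(-16120 + \left(-104\right)^{2}\right) + 26505}{2} = - \frac{\left(-16120 + 10816\right) + 26505}{2} = - \frac{-5304 + 26505}{2} = \left(- \frac{1}{2}\right) 21201 = - \frac{21201}{2} \approx -10601.0$)
$T = -30835$ ($T = -41940 - -11105 = -41940 + 11105 = -30835$)
$\frac{1}{T + s} = \frac{1}{-30835 - \frac{21201}{2}} = \frac{1}{- \frac{82871}{2}} = - \frac{2}{82871}$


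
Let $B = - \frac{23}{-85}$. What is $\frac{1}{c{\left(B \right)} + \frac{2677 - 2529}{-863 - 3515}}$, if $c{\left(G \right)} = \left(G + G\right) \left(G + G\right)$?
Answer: $\frac{15815525}{4097274} \approx 3.86$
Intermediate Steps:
$B = \frac{23}{85}$ ($B = \left(-23\right) \left(- \frac{1}{85}\right) = \frac{23}{85} \approx 0.27059$)
$c{\left(G \right)} = 4 G^{2}$ ($c{\left(G \right)} = 2 G 2 G = 4 G^{2}$)
$\frac{1}{c{\left(B \right)} + \frac{2677 - 2529}{-863 - 3515}} = \frac{1}{4 \left(\frac{23}{85}\right)^{2} + \frac{2677 - 2529}{-863 - 3515}} = \frac{1}{4 \cdot \frac{529}{7225} + \frac{2677 - 2529}{-4378}} = \frac{1}{\frac{2116}{7225} + 148 \left(- \frac{1}{4378}\right)} = \frac{1}{\frac{2116}{7225} - \frac{74}{2189}} = \frac{1}{\frac{4097274}{15815525}} = \frac{15815525}{4097274}$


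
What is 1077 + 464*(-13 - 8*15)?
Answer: -60635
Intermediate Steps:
1077 + 464*(-13 - 8*15) = 1077 + 464*(-13 - 120) = 1077 + 464*(-133) = 1077 - 61712 = -60635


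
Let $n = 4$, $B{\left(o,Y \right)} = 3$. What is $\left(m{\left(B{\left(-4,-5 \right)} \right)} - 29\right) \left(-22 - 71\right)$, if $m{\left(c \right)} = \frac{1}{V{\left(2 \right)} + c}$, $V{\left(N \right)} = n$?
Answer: $\frac{18786}{7} \approx 2683.7$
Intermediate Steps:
$V{\left(N \right)} = 4$
$m{\left(c \right)} = \frac{1}{4 + c}$
$\left(m{\left(B{\left(-4,-5 \right)} \right)} - 29\right) \left(-22 - 71\right) = \left(\frac{1}{4 + 3} - 29\right) \left(-22 - 71\right) = \left(\frac{1}{7} - 29\right) \left(-93\right) = \left(- \frac{202}{7}\right) \left(-93\right) = \frac{18786}{7}$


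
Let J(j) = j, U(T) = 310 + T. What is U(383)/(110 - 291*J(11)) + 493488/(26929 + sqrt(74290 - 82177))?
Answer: 230535100278/12735954923 - 30843*I*sqrt(7887)/45323683 ≈ 18.101 - 0.060435*I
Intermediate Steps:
U(383)/(110 - 291*J(11)) + 493488/(26929 + sqrt(74290 - 82177)) = (310 + 383)/(110 - 291*11) + 493488/(26929 + sqrt(74290 - 82177)) = 693/(110 - 3201) + 493488/(26929 + sqrt(-7887)) = 693/(-3091) + 493488/(26929 + I*sqrt(7887)) = 693*(-1/3091) + 493488/(26929 + I*sqrt(7887)) = -63/281 + 493488/(26929 + I*sqrt(7887))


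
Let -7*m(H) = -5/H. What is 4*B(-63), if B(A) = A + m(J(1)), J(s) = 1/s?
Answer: -1744/7 ≈ -249.14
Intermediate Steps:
J(s) = 1/s
m(H) = 5/(7*H) (m(H) = -(-5)/(7*H) = 5/(7*H))
B(A) = 5/7 + A (B(A) = A + 5/(7*(1/1)) = A + (5/7)/1 = A + (5/7)*1 = A + 5/7 = 5/7 + A)
4*B(-63) = 4*(5/7 - 63) = 4*(-436/7) = -1744/7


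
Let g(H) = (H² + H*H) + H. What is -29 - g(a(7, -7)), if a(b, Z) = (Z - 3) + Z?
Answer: -590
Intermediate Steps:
a(b, Z) = -3 + 2*Z (a(b, Z) = (-3 + Z) + Z = -3 + 2*Z)
g(H) = H + 2*H² (g(H) = (H² + H²) + H = 2*H² + H = H + 2*H²)
-29 - g(a(7, -7)) = -29 - (-3 + 2*(-7))*(1 + 2*(-3 + 2*(-7))) = -29 - (-3 - 14)*(1 + 2*(-3 - 14)) = -29 - (-17)*(1 + 2*(-17)) = -29 - (-17)*(1 - 34) = -29 - (-17)*(-33) = -29 - 1*561 = -29 - 561 = -590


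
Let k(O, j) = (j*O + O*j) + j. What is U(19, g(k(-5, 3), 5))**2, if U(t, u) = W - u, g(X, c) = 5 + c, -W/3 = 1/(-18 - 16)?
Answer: 113569/1156 ≈ 98.243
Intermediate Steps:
k(O, j) = j + 2*O*j (k(O, j) = (O*j + O*j) + j = 2*O*j + j = j + 2*O*j)
W = 3/34 (W = -3/(-18 - 16) = -3/(-34) = -3*(-1/34) = 3/34 ≈ 0.088235)
U(t, u) = 3/34 - u
U(19, g(k(-5, 3), 5))**2 = (3/34 - (5 + 5))**2 = (3/34 - 1*10)**2 = (3/34 - 10)**2 = (-337/34)**2 = 113569/1156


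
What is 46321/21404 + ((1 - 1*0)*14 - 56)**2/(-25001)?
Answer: 1120314665/535121404 ≈ 2.0936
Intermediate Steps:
46321/21404 + ((1 - 1*0)*14 - 56)**2/(-25001) = 46321*(1/21404) + ((1 + 0)*14 - 56)**2*(-1/25001) = 46321/21404 + (1*14 - 56)**2*(-1/25001) = 46321/21404 + (14 - 56)**2*(-1/25001) = 46321/21404 + (-42)**2*(-1/25001) = 46321/21404 + 1764*(-1/25001) = 46321/21404 - 1764/25001 = 1120314665/535121404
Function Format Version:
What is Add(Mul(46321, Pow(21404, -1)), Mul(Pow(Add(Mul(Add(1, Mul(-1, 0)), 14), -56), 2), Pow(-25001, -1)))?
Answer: Rational(1120314665, 535121404) ≈ 2.0936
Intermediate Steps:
Add(Mul(46321, Pow(21404, -1)), Mul(Pow(Add(Mul(Add(1, Mul(-1, 0)), 14), -56), 2), Pow(-25001, -1))) = Add(Mul(46321, Rational(1, 21404)), Mul(Pow(Add(Mul(Add(1, 0), 14), -56), 2), Rational(-1, 25001))) = Add(Rational(46321, 21404), Mul(Pow(Add(Mul(1, 14), -56), 2), Rational(-1, 25001))) = Add(Rational(46321, 21404), Mul(Pow(Add(14, -56), 2), Rational(-1, 25001))) = Add(Rational(46321, 21404), Mul(Pow(-42, 2), Rational(-1, 25001))) = Add(Rational(46321, 21404), Mul(1764, Rational(-1, 25001))) = Add(Rational(46321, 21404), Rational(-1764, 25001)) = Rational(1120314665, 535121404)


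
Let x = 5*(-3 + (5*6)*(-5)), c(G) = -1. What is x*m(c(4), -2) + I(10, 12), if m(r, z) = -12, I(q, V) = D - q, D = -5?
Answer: 9165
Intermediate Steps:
I(q, V) = -5 - q
x = -765 (x = 5*(-3 + 30*(-5)) = 5*(-3 - 150) = 5*(-153) = -765)
x*m(c(4), -2) + I(10, 12) = -765*(-12) + (-5 - 1*10) = 9180 + (-5 - 10) = 9180 - 15 = 9165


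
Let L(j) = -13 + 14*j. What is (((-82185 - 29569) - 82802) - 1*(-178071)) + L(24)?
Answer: -16162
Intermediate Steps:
(((-82185 - 29569) - 82802) - 1*(-178071)) + L(24) = (((-82185 - 29569) - 82802) - 1*(-178071)) + (-13 + 14*24) = ((-111754 - 82802) + 178071) + (-13 + 336) = (-194556 + 178071) + 323 = -16485 + 323 = -16162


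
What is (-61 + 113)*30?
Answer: 1560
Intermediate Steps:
(-61 + 113)*30 = 52*30 = 1560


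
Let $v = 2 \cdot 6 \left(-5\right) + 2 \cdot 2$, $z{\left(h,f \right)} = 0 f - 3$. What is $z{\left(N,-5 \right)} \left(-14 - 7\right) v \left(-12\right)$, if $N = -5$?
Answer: $42336$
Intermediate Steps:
$z{\left(h,f \right)} = -3$ ($z{\left(h,f \right)} = 0 - 3 = -3$)
$v = -56$ ($v = 12 \left(-5\right) + 4 = -60 + 4 = -56$)
$z{\left(N,-5 \right)} \left(-14 - 7\right) v \left(-12\right) = - 3 \left(-14 - 7\right) \left(\left(-56\right) \left(-12\right)\right) = - 3 \left(-14 - 7\right) 672 = \left(-3\right) \left(-21\right) 672 = 63 \cdot 672 = 42336$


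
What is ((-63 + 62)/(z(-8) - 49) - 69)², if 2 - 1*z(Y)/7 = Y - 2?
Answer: 5837056/1225 ≈ 4764.9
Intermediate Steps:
z(Y) = 28 - 7*Y (z(Y) = 14 - 7*(Y - 2) = 14 - 7*(-2 + Y) = 14 + (14 - 7*Y) = 28 - 7*Y)
((-63 + 62)/(z(-8) - 49) - 69)² = ((-63 + 62)/((28 - 7*(-8)) - 49) - 69)² = (-1/((28 + 56) - 49) - 69)² = (-1/(84 - 49) - 69)² = (-1/35 - 69)² = (-2416/35)² = 5837056/1225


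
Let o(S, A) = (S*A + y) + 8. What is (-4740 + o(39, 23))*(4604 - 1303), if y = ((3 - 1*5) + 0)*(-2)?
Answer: -12646131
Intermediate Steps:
y = 4 (y = ((3 - 5) + 0)*(-2) = (-2 + 0)*(-2) = -2*(-2) = 4)
o(S, A) = 12 + A*S (o(S, A) = (S*A + 4) + 8 = (A*S + 4) + 8 = (4 + A*S) + 8 = 12 + A*S)
(-4740 + o(39, 23))*(4604 - 1303) = (-4740 + (12 + 23*39))*(4604 - 1303) = (-4740 + (12 + 897))*3301 = (-4740 + 909)*3301 = -3831*3301 = -12646131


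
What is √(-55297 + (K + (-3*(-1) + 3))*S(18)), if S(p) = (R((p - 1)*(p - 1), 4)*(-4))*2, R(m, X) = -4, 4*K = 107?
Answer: 13*I*√321 ≈ 232.91*I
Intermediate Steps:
K = 107/4 (K = (¼)*107 = 107/4 ≈ 26.750)
S(p) = 32 (S(p) = -4*(-4)*2 = 16*2 = 32)
√(-55297 + (K + (-3*(-1) + 3))*S(18)) = √(-55297 + (107/4 + (-3*(-1) + 3))*32) = √(-55297 + (107/4 + (3 + 3))*32) = √(-55297 + (107/4 + 6)*32) = √(-55297 + (131/4)*32) = √(-55297 + 1048) = √(-54249) = 13*I*√321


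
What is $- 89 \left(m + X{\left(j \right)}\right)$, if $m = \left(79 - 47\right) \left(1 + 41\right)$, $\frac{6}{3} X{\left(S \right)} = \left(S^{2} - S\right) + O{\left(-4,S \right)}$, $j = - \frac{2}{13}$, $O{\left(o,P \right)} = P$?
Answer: $- \frac{20215282}{169} \approx -1.1962 \cdot 10^{5}$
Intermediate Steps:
$j = - \frac{2}{13}$ ($j = \left(-2\right) \frac{1}{13} = - \frac{2}{13} \approx -0.15385$)
$X{\left(S \right)} = \frac{S^{2}}{2}$ ($X{\left(S \right)} = \frac{\left(S^{2} - S\right) + S}{2} = \frac{S^{2}}{2}$)
$m = 1344$ ($m = 32 \cdot 42 = 1344$)
$- 89 \left(m + X{\left(j \right)}\right) = - 89 \left(1344 + \frac{\left(- \frac{2}{13}\right)^{2}}{2}\right) = - 89 \left(1344 + \frac{1}{2} \cdot \frac{4}{169}\right) = - 89 \left(1344 + \frac{2}{169}\right) = \left(-89\right) \frac{227138}{169} = - \frac{20215282}{169}$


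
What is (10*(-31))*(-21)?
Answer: 6510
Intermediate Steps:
(10*(-31))*(-21) = -310*(-21) = 6510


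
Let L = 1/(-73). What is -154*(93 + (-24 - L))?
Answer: -775852/73 ≈ -10628.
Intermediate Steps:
L = -1/73 ≈ -0.013699
-154*(93 + (-24 - L)) = -154*(93 + (-24 - 1*(-1/73))) = -154*(93 + (-24 + 1/73)) = -154*(93 - 1751/73) = -154*5038/73 = -775852/73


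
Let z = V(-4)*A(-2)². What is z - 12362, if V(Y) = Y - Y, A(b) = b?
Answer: -12362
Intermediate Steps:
V(Y) = 0
z = 0 (z = 0*(-2)² = 0*4 = 0)
z - 12362 = 0 - 12362 = -12362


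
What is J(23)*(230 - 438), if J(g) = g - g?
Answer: 0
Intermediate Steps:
J(g) = 0
J(23)*(230 - 438) = 0*(230 - 438) = 0*(-208) = 0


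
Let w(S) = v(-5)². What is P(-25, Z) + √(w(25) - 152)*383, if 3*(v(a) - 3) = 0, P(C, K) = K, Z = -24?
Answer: -24 + 383*I*√143 ≈ -24.0 + 4580.0*I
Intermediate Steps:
v(a) = 3 (v(a) = 3 + (⅓)*0 = 3 + 0 = 3)
w(S) = 9 (w(S) = 3² = 9)
P(-25, Z) + √(w(25) - 152)*383 = -24 + √(9 - 152)*383 = -24 + √(-143)*383 = -24 + (I*√143)*383 = -24 + 383*I*√143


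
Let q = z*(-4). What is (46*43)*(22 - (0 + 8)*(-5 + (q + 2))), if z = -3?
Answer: -98900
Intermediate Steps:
q = 12 (q = -3*(-4) = 12)
(46*43)*(22 - (0 + 8)*(-5 + (q + 2))) = (46*43)*(22 - (0 + 8)*(-5 + (12 + 2))) = 1978*(22 - 8*(-5 + 14)) = 1978*(22 - 8*9) = 1978*(22 - 1*72) = 1978*(22 - 72) = 1978*(-50) = -98900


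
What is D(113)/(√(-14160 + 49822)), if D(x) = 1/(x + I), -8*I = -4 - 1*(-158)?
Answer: 2*√35662/6686625 ≈ 5.6484e-5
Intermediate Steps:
I = -77/4 (I = -(-4 - 1*(-158))/8 = -(-4 + 158)/8 = -⅛*154 = -77/4 ≈ -19.250)
D(x) = 1/(-77/4 + x) (D(x) = 1/(x - 77/4) = 1/(-77/4 + x))
D(113)/(√(-14160 + 49822)) = (4/(-77 + 4*113))/(√(-14160 + 49822)) = (4/(-77 + 452))/(√35662) = (4/375)*(√35662/35662) = (4*(1/375))*(√35662/35662) = 4*(√35662/35662)/375 = 2*√35662/6686625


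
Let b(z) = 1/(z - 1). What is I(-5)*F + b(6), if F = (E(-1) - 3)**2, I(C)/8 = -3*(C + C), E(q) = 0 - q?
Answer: 4801/5 ≈ 960.20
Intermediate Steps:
E(q) = -q
I(C) = -48*C (I(C) = 8*(-3*(C + C)) = 8*(-6*C) = -48*C)
b(z) = 1/(-1 + z)
F = 4 (F = (-1*(-1) - 3)**2 = (1 - 3)**2 = (-2)**2 = 4)
I(-5)*F + b(6) = -48*(-5)*4 + 1/(-1 + 6) = 240*4 + 1/5 = 960 + 1/5 = 4801/5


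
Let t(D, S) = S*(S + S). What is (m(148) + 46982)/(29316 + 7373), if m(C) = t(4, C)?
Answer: 90790/36689 ≈ 2.4746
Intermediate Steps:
t(D, S) = 2*S² (t(D, S) = S*(2*S) = 2*S²)
m(C) = 2*C²
(m(148) + 46982)/(29316 + 7373) = (2*148² + 46982)/(29316 + 7373) = (2*21904 + 46982)/36689 = (43808 + 46982)*(1/36689) = 90790*(1/36689) = 90790/36689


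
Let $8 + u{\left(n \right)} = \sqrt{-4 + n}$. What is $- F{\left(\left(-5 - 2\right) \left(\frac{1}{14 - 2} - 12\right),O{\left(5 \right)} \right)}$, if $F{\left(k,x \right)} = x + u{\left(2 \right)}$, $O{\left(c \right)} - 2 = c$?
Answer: $1 - i \sqrt{2} \approx 1.0 - 1.4142 i$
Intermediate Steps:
$O{\left(c \right)} = 2 + c$
$u{\left(n \right)} = -8 + \sqrt{-4 + n}$
$F{\left(k,x \right)} = -8 + x + i \sqrt{2}$ ($F{\left(k,x \right)} = x - \left(8 - \sqrt{-4 + 2}\right) = x - \left(8 - \sqrt{-2}\right) = x - \left(8 - i \sqrt{2}\right) = -8 + x + i \sqrt{2}$)
$- F{\left(\left(-5 - 2\right) \left(\frac{1}{14 - 2} - 12\right),O{\left(5 \right)} \right)} = - (-8 + \left(2 + 5\right) + i \sqrt{2}) = - (-8 + 7 + i \sqrt{2}) = - (-1 + i \sqrt{2}) = 1 - i \sqrt{2}$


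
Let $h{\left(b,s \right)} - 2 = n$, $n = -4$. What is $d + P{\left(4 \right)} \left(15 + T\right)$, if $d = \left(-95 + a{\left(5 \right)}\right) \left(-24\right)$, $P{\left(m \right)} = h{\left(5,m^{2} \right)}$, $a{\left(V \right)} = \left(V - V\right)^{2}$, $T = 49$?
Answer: $2152$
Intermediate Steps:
$a{\left(V \right)} = 0$ ($a{\left(V \right)} = 0^{2} = 0$)
$h{\left(b,s \right)} = -2$ ($h{\left(b,s \right)} = 2 - 4 = -2$)
$P{\left(m \right)} = -2$
$d = 2280$ ($d = \left(-95 + 0\right) \left(-24\right) = \left(-95\right) \left(-24\right) = 2280$)
$d + P{\left(4 \right)} \left(15 + T\right) = 2280 - 2 \left(15 + 49\right) = 2280 - 128 = 2152$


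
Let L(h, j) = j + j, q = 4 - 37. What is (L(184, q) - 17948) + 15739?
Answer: -2275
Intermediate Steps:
q = -33
L(h, j) = 2*j
(L(184, q) - 17948) + 15739 = (2*(-33) - 17948) + 15739 = (-66 - 17948) + 15739 = -18014 + 15739 = -2275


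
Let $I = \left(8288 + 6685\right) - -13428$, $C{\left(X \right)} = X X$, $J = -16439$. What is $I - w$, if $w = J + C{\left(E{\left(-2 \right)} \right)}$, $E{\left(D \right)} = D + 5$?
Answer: $44831$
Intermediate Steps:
$E{\left(D \right)} = 5 + D$
$C{\left(X \right)} = X^{2}$
$w = -16430$ ($w = -16439 + \left(5 - 2\right)^{2} = -16439 + 3^{2} = -16439 + 9 = -16430$)
$I = 28401$ ($I = 14973 + 13428 = 28401$)
$I - w = 28401 - -16430 = 28401 + 16430 = 44831$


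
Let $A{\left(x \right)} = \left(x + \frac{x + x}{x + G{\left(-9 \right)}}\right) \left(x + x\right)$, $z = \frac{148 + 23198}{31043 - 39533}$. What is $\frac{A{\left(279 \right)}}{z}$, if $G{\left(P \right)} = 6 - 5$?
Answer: $- \frac{1035363141}{18158} \approx -57020.0$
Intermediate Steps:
$z = - \frac{3891}{1415}$ ($z = \frac{23346}{-8490} = 23346 \left(- \frac{1}{8490}\right) = - \frac{3891}{1415} \approx -2.7498$)
$G{\left(P \right)} = 1$
$A{\left(x \right)} = 2 x \left(x + \frac{2 x}{1 + x}\right)$ ($A{\left(x \right)} = \left(x + \frac{x + x}{x + 1}\right) \left(x + x\right) = \left(x + \frac{2 x}{1 + x}\right) 2 x = 2 x \left(x + \frac{2 x}{1 + x}\right)$)
$\frac{A{\left(279 \right)}}{z} = \frac{2 \cdot 279^{2} \frac{1}{1 + 279} \left(3 + 279\right)}{- \frac{3891}{1415}} = 2 \cdot 77841 \cdot \frac{1}{280} \cdot 282 \left(- \frac{1415}{3891}\right) = \frac{10975581}{70} \left(- \frac{1415}{3891}\right) = - \frac{1035363141}{18158}$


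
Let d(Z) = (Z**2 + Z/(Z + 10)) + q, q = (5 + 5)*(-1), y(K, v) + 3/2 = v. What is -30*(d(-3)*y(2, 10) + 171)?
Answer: -33360/7 ≈ -4765.7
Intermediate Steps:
y(K, v) = -3/2 + v
q = -10 (q = 10*(-1) = -10)
d(Z) = -10 + Z**2 + Z/(10 + Z) (d(Z) = (Z**2 + Z/(Z + 10)) - 10 = (Z**2 + Z/(10 + Z)) - 10 = -10 + Z**2 + Z/(10 + Z))
-30*(d(-3)*y(2, 10) + 171) = -30*(((-100 + (-3)**3 - 9*(-3) + 10*(-3)**2)/(10 - 3))*(-3/2 + 10) + 171) = -30*(((-100 - 27 + 27 + 10*9)/7)*(17/2) + 171) = -30*(((-100 - 27 + 27 + 90)/7)*(17/2) + 171) = -30*(((1/7)*(-10))*(17/2) + 171) = -30*(-10/7*17/2 + 171) = -30*(-85/7 + 171) = -30*1112/7 = -33360/7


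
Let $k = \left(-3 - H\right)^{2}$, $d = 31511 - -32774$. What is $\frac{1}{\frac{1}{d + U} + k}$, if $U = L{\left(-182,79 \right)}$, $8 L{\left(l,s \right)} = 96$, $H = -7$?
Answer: $\frac{64297}{1028753} \approx 0.0625$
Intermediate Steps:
$d = 64285$ ($d = 31511 + 32774 = 64285$)
$L{\left(l,s \right)} = 12$ ($L{\left(l,s \right)} = \frac{1}{8} \cdot 96 = 12$)
$U = 12$
$k = 16$ ($k = \left(-3 - -7\right)^{2} = \left(-3 + 7\right)^{2} = 4^{2} = 16$)
$\frac{1}{\frac{1}{d + U} + k} = \frac{1}{\frac{1}{64285 + 12} + 16} = \frac{1}{\frac{1}{64297} + 16} = \frac{1}{\frac{1028753}{64297}} = \frac{64297}{1028753}$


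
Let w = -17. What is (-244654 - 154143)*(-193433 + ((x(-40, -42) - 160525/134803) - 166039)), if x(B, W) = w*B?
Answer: 838624983608839/5861 ≈ 1.4309e+11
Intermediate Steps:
x(B, W) = -17*B
(-244654 - 154143)*(-193433 + ((x(-40, -42) - 160525/134803) - 166039)) = (-244654 - 154143)*(-193433 + ((-17*(-40) - 160525/134803) - 166039)) = -398797*(-193433 + ((680 - 160525*1/134803) - 166039)) = -398797*(-193433 + ((680 - 160525/134803) - 166039)) = -398797*(-193433 + (91505515/134803 - 166039)) = -398797*(-193433 - 22291049802/134803) = -398797*(-48366398501/134803) = 838624983608839/5861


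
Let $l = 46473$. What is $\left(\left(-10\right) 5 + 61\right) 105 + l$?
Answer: $47628$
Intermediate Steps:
$\left(\left(-10\right) 5 + 61\right) 105 + l = \left(\left(-10\right) 5 + 61\right) 105 + 46473 = \left(-50 + 61\right) 105 + 46473 = 11 \cdot 105 + 46473 = 1155 + 46473 = 47628$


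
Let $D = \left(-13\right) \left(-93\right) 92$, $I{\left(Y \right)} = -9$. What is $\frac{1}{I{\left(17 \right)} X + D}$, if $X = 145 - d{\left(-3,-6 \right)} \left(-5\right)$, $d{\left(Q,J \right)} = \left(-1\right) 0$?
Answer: $\frac{1}{109923} \approx 9.0973 \cdot 10^{-6}$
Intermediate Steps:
$d{\left(Q,J \right)} = 0$
$D = 111228$ ($D = 1209 \cdot 92 = 111228$)
$X = 145$ ($X = 145 - 0 \left(-5\right) = 145 - 0 = 145 + 0 = 145$)
$\frac{1}{I{\left(17 \right)} X + D} = \frac{1}{\left(-9\right) 145 + 111228} = \frac{1}{-1305 + 111228} = \frac{1}{109923}$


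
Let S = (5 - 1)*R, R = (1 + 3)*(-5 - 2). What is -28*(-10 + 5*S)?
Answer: 15960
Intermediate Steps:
R = -28 (R = 4*(-7) = -28)
S = -112 (S = (5 - 1)*(-28) = 4*(-28) = -112)
-28*(-10 + 5*S) = -28*(-10 + 5*(-112)) = -28*(-10 - 560) = -28*(-570) = 15960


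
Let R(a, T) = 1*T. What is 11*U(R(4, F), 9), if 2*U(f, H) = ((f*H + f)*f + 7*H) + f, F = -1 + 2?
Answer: 407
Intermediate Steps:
F = 1
R(a, T) = T
U(f, H) = f/2 + 7*H/2 + f*(f + H*f)/2 (U(f, H) = (((f*H + f)*f + 7*H) + f)/2 = (((H*f + f)*f + 7*H) + f)/2 = (((f + H*f)*f + 7*H) + f)/2 = ((f*(f + H*f) + 7*H) + f)/2 = ((7*H + f*(f + H*f)) + f)/2 = (f + 7*H + f*(f + H*f))/2 = f/2 + 7*H/2 + f*(f + H*f)/2)
11*U(R(4, F), 9) = 11*((½)*1 + (½)*1² + (7/2)*9 + (½)*9*1²) = 11*(½ + (½)*1 + 63/2 + (½)*9*1) = 11*(½ + ½ + 63/2 + 9/2) = 11*37 = 407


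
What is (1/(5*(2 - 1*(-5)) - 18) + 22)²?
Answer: 140625/289 ≈ 486.59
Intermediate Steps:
(1/(5*(2 - 1*(-5)) - 18) + 22)² = (1/(5*(2 + 5) - 18) + 22)² = (1/(5*7 - 18) + 22)² = (1/(35 - 18) + 22)² = (1/17 + 22)² = (375/17)² = 140625/289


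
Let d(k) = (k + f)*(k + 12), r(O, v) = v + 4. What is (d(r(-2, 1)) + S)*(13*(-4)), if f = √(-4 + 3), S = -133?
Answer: 2496 - 884*I ≈ 2496.0 - 884.0*I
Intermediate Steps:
f = I (f = √(-1) = I ≈ 1.0*I)
r(O, v) = 4 + v
d(k) = (12 + k)*(I + k) (d(k) = (k + I)*(k + 12) = (I + k)*(12 + k) = (12 + k)*(I + k))
(d(r(-2, 1)) + S)*(13*(-4)) = (((4 + 1)² + 12*I + (4 + 1)*(12 + I)) - 133)*(13*(-4)) = ((5² + 12*I + 5*(12 + I)) - 133)*(-52) = ((25 + 12*I + (60 + 5*I)) - 133)*(-52) = ((85 + 17*I) - 133)*(-52) = (-48 + 17*I)*(-52) = 2496 - 884*I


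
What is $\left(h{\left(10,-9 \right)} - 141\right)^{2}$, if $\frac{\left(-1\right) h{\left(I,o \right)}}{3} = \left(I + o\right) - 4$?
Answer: $17424$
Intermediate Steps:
$h{\left(I,o \right)} = 12 - 3 I - 3 o$ ($h{\left(I,o \right)} = - 3 \left(\left(I + o\right) - 4\right) = - 3 \left(-4 + I + o\right) = 12 - 3 I - 3 o$)
$\left(h{\left(10,-9 \right)} - 141\right)^{2} = \left(\left(12 - 30 - -27\right) - 141\right)^{2} = \left(\left(12 - 30 + 27\right) - 141\right)^{2} = \left(9 - 141\right)^{2} = \left(-132\right)^{2} = 17424$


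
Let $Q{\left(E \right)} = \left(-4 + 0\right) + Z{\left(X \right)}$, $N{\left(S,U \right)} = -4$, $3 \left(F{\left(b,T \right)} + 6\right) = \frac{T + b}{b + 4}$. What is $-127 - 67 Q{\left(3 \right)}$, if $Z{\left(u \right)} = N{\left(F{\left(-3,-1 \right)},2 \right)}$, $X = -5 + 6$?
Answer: $409$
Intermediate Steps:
$F{\left(b,T \right)} = -6 + \frac{T + b}{3 \left(4 + b\right)}$ ($F{\left(b,T \right)} = -6 + \frac{\left(T + b\right) \frac{1}{b + 4}}{3} = -6 + \frac{\left(T + b\right) \frac{1}{4 + b}}{3} = -6 + \frac{\frac{1}{4 + b} \left(T + b\right)}{3} = -6 + \frac{T + b}{3 \left(4 + b\right)}$)
$X = 1$
$Z{\left(u \right)} = -4$
$Q{\left(E \right)} = -8$ ($Q{\left(E \right)} = \left(-4 + 0\right) - 4 = -4 - 4 = -8$)
$-127 - 67 Q{\left(3 \right)} = -127 - -536 = -127 + 536 = 409$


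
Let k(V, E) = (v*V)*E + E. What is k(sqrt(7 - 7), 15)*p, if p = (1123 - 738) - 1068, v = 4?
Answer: -10245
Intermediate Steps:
p = -683 (p = 385 - 1068 = -683)
k(V, E) = E + 4*E*V (k(V, E) = (4*V)*E + E = 4*E*V + E = E + 4*E*V)
k(sqrt(7 - 7), 15)*p = (15*(1 + 4*sqrt(7 - 7)))*(-683) = (15*(1 + 4*sqrt(0)))*(-683) = (15*(1 + 4*0))*(-683) = (15*(1 + 0))*(-683) = (15*1)*(-683) = 15*(-683) = -10245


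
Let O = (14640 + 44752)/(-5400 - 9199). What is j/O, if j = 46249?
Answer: -675189151/59392 ≈ -11368.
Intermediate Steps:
O = -59392/14599 (O = 59392/(-14599) = 59392*(-1/14599) = -59392/14599 ≈ -4.0682)
j/O = 46249/(-59392/14599) = 46249*(-14599/59392) = -675189151/59392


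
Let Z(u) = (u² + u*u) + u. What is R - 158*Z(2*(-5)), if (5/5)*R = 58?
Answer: -29962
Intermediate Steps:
R = 58
Z(u) = u + 2*u² (Z(u) = (u² + u²) + u = 2*u² + u = u + 2*u²)
R - 158*Z(2*(-5)) = 58 - 158*2*(-5)*(1 + 2*(2*(-5))) = 58 - (-1580)*(1 + 2*(-10)) = 58 - (-1580)*(1 - 20) = 58 - (-1580)*(-19) = 58 - 158*190 = 58 - 30020 = -29962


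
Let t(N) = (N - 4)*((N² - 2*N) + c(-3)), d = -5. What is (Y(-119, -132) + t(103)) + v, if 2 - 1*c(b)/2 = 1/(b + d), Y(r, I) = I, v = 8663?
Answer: 4155395/4 ≈ 1.0388e+6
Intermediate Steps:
c(b) = 4 - 2/(-5 + b) (c(b) = 4 - 2/(b - 5) = 4 - 2/(-5 + b))
t(N) = (-4 + N)*(17/4 + N² - 2*N) (t(N) = (N - 4)*((N² - 2*N) + 2*(-11 + 2*(-3))/(-5 - 3)) = (-4 + N)*((N² - 2*N) + 2*(-11 - 6)/(-8)) = (-4 + N)*((N² - 2*N) + 2*(-⅛)*(-17)) = (-4 + N)*((N² - 2*N) + 17/4) = (-4 + N)*(17/4 + N² - 2*N))
(Y(-119, -132) + t(103)) + v = (-132 + (-17 + 103³ - 6*103² + (49/4)*103)) + 8663 = (-132 + (-17 + 1092727 - 6*10609 + 5047/4)) + 8663 = (-132 + (-17 + 1092727 - 63654 + 5047/4)) + 8663 = (-132 + 4121271/4) + 8663 = 4120743/4 + 8663 = 4155395/4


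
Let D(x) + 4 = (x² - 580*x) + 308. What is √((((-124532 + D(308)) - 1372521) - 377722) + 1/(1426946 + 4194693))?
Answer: 4*I*√3867883583654833603/5621639 ≈ 1399.4*I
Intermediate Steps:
D(x) = 304 + x² - 580*x (D(x) = -4 + ((x² - 580*x) + 308) = -4 + (308 + x² - 580*x) = 304 + x² - 580*x)
√((((-124532 + D(308)) - 1372521) - 377722) + 1/(1426946 + 4194693)) = √((((-124532 + (304 + 308² - 580*308)) - 1372521) - 377722) + 1/(1426946 + 4194693)) = √((((-124532 + (304 + 94864 - 178640)) - 1372521) - 377722) + 1/5621639) = √((((-124532 - 83472) - 1372521) - 377722) + 1/5621639) = √(((-208004 - 1372521) - 377722) + 1/5621639) = √((-1580525 - 377722) + 1/5621639) = √(-1958247 + 1/5621639) = √(-11008557706832/5621639) = 4*I*√3867883583654833603/5621639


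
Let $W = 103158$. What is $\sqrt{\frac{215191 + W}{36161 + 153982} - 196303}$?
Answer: $\frac{2 i \sqrt{197143024649615}}{63381} \approx 443.06 i$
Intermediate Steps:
$\sqrt{\frac{215191 + W}{36161 + 153982} - 196303} = \sqrt{\frac{215191 + 103158}{36161 + 153982} - 196303} = \sqrt{\frac{318349}{190143} - 196303} = \sqrt{- \frac{37325322980}{190143}} = \frac{2 i \sqrt{197143024649615}}{63381}$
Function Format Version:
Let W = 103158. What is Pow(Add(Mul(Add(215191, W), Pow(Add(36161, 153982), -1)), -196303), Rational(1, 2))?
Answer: Mul(Rational(2, 63381), I, Pow(197143024649615, Rational(1, 2))) ≈ Mul(443.06, I)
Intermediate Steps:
Pow(Add(Mul(Add(215191, W), Pow(Add(36161, 153982), -1)), -196303), Rational(1, 2)) = Pow(Add(Mul(Add(215191, 103158), Pow(Add(36161, 153982), -1)), -196303), Rational(1, 2)) = Pow(Add(Mul(318349, Pow(190143, -1)), -196303), Rational(1, 2)) = Pow(Add(Mul(318349, Rational(1, 190143)), -196303), Rational(1, 2)) = Pow(Add(Rational(318349, 190143), -196303), Rational(1, 2)) = Pow(Rational(-37325322980, 190143), Rational(1, 2)) = Mul(Rational(2, 63381), I, Pow(197143024649615, Rational(1, 2)))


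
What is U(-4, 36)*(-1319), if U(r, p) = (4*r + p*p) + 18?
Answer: -1712062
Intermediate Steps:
U(r, p) = 18 + p**2 + 4*r (U(r, p) = (4*r + p**2) + 18 = (p**2 + 4*r) + 18 = 18 + p**2 + 4*r)
U(-4, 36)*(-1319) = (18 + 36**2 + 4*(-4))*(-1319) = (18 + 1296 - 16)*(-1319) = 1298*(-1319) = -1712062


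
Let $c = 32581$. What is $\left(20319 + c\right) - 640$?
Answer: $52260$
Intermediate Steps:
$\left(20319 + c\right) - 640 = \left(20319 + 32581\right) - 640 = 52900 - 640 = 52260$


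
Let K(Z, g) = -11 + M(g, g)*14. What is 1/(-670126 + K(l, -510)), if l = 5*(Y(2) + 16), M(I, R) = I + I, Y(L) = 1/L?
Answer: -1/684417 ≈ -1.4611e-6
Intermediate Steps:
M(I, R) = 2*I
l = 165/2 (l = 5*(1/2 + 16) = 5*(33/2) = 165/2 ≈ 82.500)
K(Z, g) = -11 + 28*g (K(Z, g) = -11 + (2*g)*14 = -11 + 28*g)
1/(-670126 + K(l, -510)) = 1/(-670126 + (-11 + 28*(-510))) = 1/(-670126 + (-11 - 14280)) = 1/(-670126 - 14291) = 1/(-684417) = -1/684417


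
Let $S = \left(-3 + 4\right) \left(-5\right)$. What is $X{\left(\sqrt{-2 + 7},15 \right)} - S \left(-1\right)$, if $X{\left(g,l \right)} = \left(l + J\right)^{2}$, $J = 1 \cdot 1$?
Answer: $251$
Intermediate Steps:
$S = -5$ ($S = 1 \left(-5\right) = -5$)
$J = 1$
$X{\left(g,l \right)} = \left(1 + l\right)^{2}$ ($X{\left(g,l \right)} = \left(l + 1\right)^{2} = \left(1 + l\right)^{2}$)
$X{\left(\sqrt{-2 + 7},15 \right)} - S \left(-1\right) = \left(1 + 15\right)^{2} - \left(-5\right) \left(-1\right) = 16^{2} - 5 = 256 - 5 = 251$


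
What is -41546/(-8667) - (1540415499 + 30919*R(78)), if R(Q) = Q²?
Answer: -14981140824019/8667 ≈ -1.7285e+9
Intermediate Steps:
-41546/(-8667) - (1540415499 + 30919*R(78)) = -41546/(-8667) - 30919/(1/(49821 + 78²)) = -41546*(-1/8667) - 30919/(1/(49821 + 6084)) = 41546/8667 - 30919/(1/55905) = 41546/8667 - 30919/1/55905 = 41546/8667 - 30919*55905 = 41546/8667 - 1728526695 = -14981140824019/8667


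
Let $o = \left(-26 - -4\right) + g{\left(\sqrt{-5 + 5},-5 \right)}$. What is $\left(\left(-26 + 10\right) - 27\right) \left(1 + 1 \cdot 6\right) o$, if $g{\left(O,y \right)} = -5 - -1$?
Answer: $7826$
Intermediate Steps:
$g{\left(O,y \right)} = -4$ ($g{\left(O,y \right)} = -5 + 1 = -4$)
$o = -26$ ($o = \left(-26 - -4\right) - 4 = \left(-26 + \left(-1 + 5\right)\right) - 4 = \left(-26 + 4\right) - 4 = -22 - 4 = -26$)
$\left(\left(-26 + 10\right) - 27\right) \left(1 + 1 \cdot 6\right) o = \left(\left(-26 + 10\right) - 27\right) \left(1 + 1 \cdot 6\right) \left(-26\right) = \left(-16 - 27\right) \left(1 + 6\right) \left(-26\right) = \left(-43\right) 7 \left(-26\right) = \left(-301\right) \left(-26\right) = 7826$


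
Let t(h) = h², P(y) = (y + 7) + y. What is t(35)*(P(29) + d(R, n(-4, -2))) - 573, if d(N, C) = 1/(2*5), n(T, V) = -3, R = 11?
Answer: 158349/2 ≈ 79175.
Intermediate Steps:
P(y) = 7 + 2*y (P(y) = (7 + y) + y = 7 + 2*y)
d(N, C) = ⅒ (d(N, C) = 1/10 = ⅒)
t(35)*(P(29) + d(R, n(-4, -2))) - 573 = 35²*((7 + 2*29) + ⅒) - 573 = 1225*((7 + 58) + ⅒) - 573 = 1225*(65 + ⅒) - 573 = 1225*(651/10) - 573 = 159495/2 - 573 = 158349/2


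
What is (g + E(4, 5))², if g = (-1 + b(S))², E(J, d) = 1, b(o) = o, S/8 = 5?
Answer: 2316484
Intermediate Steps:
S = 40 (S = 8*5 = 40)
g = 1521 (g = (-1 + 40)² = 39² = 1521)
(g + E(4, 5))² = (1521 + 1)² = 1522² = 2316484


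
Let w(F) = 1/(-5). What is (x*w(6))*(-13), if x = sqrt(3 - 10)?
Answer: 13*I*sqrt(7)/5 ≈ 6.879*I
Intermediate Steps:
w(F) = -1/5
x = I*sqrt(7) (x = sqrt(-7) = I*sqrt(7) ≈ 2.6458*I)
(x*w(6))*(-13) = ((I*sqrt(7))*(-1/5))*(-13) = -I*sqrt(7)/5*(-13) = 13*I*sqrt(7)/5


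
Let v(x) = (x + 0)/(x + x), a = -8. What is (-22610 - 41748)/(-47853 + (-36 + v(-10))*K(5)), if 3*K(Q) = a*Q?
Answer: 193074/142139 ≈ 1.3583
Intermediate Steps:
K(Q) = -8*Q/3 (K(Q) = (-8*Q)/3 = -8*Q/3)
v(x) = 1/2 (v(x) = x/((2*x)) = x*(1/(2*x)) = 1/2)
(-22610 - 41748)/(-47853 + (-36 + v(-10))*K(5)) = (-22610 - 41748)/(-47853 + (-36 + 1/2)*(-8/3*5)) = -64358/(-47853 - 71/2*(-40/3)) = -64358/(-47853 + 1420/3) = -64358/(-142139/3) = -64358*(-3/142139) = 193074/142139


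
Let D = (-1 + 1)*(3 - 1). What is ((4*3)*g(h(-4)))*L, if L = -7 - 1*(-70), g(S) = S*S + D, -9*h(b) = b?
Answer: 448/3 ≈ 149.33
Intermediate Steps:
D = 0 (D = 0*2 = 0)
h(b) = -b/9
g(S) = S² (g(S) = S*S + 0 = S² + 0 = S²)
L = 63 (L = -7 + 70 = 63)
((4*3)*g(h(-4)))*L = ((4*3)*(-⅑*(-4))²)*63 = (12*(4/9)²)*63 = (12*(16/81))*63 = (64/27)*63 = 448/3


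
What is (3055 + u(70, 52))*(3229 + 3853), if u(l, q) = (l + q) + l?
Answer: 22995254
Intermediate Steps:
u(l, q) = q + 2*l
(3055 + u(70, 52))*(3229 + 3853) = (3055 + (52 + 2*70))*(3229 + 3853) = (3055 + (52 + 140))*7082 = (3055 + 192)*7082 = 3247*7082 = 22995254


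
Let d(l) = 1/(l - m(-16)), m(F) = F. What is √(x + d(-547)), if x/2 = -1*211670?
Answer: I*√13262818919/177 ≈ 650.65*I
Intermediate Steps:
x = -423340 (x = 2*(-1*211670) = 2*(-211670) = -423340)
d(l) = 1/(16 + l) (d(l) = 1/(l - 1*(-16)) = 1/(l + 16) = 1/(16 + l))
√(x + d(-547)) = √(-423340 + 1/(16 - 547)) = √(-423340 + 1/(-531)) = √(-423340 - 1/531) = √(-224793541/531) = I*√13262818919/177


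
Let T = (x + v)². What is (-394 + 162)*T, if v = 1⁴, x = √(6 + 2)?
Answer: -2088 - 928*√2 ≈ -3400.4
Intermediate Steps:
x = 2*√2 (x = √8 = 2*√2 ≈ 2.8284)
v = 1
T = (1 + 2*√2)² (T = (2*√2 + 1)² = (1 + 2*√2)² ≈ 14.657)
(-394 + 162)*T = (-394 + 162)*(9 + 4*√2) = -232*(9 + 4*√2) = -2088 - 928*√2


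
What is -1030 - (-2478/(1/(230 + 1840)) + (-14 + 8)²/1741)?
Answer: 8928596594/1741 ≈ 5.1284e+6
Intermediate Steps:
-1030 - (-2478/(1/(230 + 1840)) + (-14 + 8)²/1741) = -1030 - (-2478/(1/2070) + (-6)²*(1/1741)) = -1030 - (-2478/1/2070 + 36*(1/1741)) = -1030 - (-2478*2070 + 36/1741) = -1030 - (-5129460 + 36/1741) = -1030 - 1*(-8930389824/1741) = -1030 + 8930389824/1741 = 8928596594/1741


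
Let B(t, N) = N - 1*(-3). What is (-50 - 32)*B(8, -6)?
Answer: 246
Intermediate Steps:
B(t, N) = 3 + N (B(t, N) = N + 3 = 3 + N)
(-50 - 32)*B(8, -6) = (-50 - 32)*(3 - 6) = -82*(-3) = 246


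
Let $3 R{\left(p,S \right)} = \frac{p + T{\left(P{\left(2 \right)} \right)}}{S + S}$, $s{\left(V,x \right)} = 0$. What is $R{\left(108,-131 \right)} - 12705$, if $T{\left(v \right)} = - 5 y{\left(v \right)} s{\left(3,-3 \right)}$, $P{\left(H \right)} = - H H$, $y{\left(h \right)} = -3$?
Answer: $- \frac{1664373}{131} \approx -12705.0$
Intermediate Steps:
$P{\left(H \right)} = - H^{2}$
$T{\left(v \right)} = 0$ ($T{\left(v \right)} = \left(-5\right) \left(-3\right) 0 = 15 \cdot 0 = 0$)
$R{\left(p,S \right)} = \frac{p}{6 S}$ ($R{\left(p,S \right)} = \frac{\left(p + 0\right) \frac{1}{S + S}}{3} = \frac{p \frac{1}{2 S}}{3} = \frac{\frac{1}{2} p \frac{1}{S}}{3} = \frac{p}{6 S}$)
$R{\left(108,-131 \right)} - 12705 = \frac{1}{6} \cdot 108 \frac{1}{-131} - 12705 = \frac{1}{6} \cdot 108 \left(- \frac{1}{131}\right) - 12705 = - \frac{18}{131} - 12705 = - \frac{1664373}{131}$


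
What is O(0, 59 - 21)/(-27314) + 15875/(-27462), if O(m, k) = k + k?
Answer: -217848431/375048534 ≈ -0.58085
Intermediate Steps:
O(m, k) = 2*k
O(0, 59 - 21)/(-27314) + 15875/(-27462) = (2*(59 - 21))/(-27314) + 15875/(-27462) = (2*38)*(-1/27314) + 15875*(-1/27462) = 76*(-1/27314) - 15875/27462 = -38/13657 - 15875/27462 = -217848431/375048534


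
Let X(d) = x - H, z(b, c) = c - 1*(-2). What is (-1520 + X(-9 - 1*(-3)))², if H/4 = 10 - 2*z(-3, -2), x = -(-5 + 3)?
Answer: 2427364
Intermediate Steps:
z(b, c) = 2 + c (z(b, c) = c + 2 = 2 + c)
x = 2 (x = -1*(-2) = 2)
H = 40 (H = 4*(10 - 2*(2 - 2)) = 4*(10 - 2*0) = 4*(10 + 0) = 4*10 = 40)
X(d) = -38 (X(d) = 2 - 1*40 = 2 - 40 = -38)
(-1520 + X(-9 - 1*(-3)))² = (-1520 - 38)² = (-1558)² = 2427364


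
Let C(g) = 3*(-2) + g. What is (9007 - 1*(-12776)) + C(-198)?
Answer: 21579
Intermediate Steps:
C(g) = -6 + g
(9007 - 1*(-12776)) + C(-198) = (9007 - 1*(-12776)) + (-6 - 198) = (9007 + 12776) - 204 = 21783 - 204 = 21579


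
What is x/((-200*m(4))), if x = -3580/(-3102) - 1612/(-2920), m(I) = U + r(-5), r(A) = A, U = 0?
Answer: 1931753/1132230000 ≈ 0.0017061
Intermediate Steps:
m(I) = -5 (m(I) = 0 - 5 = -5)
x = 1931753/1132230 (x = -3580*(-1/3102) - 1612*(-1/2920) = 1790/1551 + 403/730 = 1931753/1132230 ≈ 1.7061)
x/((-200*m(4))) = 1931753/(1132230*((-200*(-5)))) = (1931753/1132230)/1000 = (1931753/1132230)*(1/1000) = 1931753/1132230000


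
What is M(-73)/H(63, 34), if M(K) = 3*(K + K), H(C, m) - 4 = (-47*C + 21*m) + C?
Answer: 219/1090 ≈ 0.20092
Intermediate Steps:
H(C, m) = 4 - 46*C + 21*m (H(C, m) = 4 + ((-47*C + 21*m) + C) = 4 + (-46*C + 21*m) = 4 - 46*C + 21*m)
M(K) = 6*K (M(K) = 3*(2*K) = 6*K)
M(-73)/H(63, 34) = (6*(-73))/(4 - 46*63 + 21*34) = -438/(4 - 2898 + 714) = -438/(-2180) = -438*(-1/2180) = 219/1090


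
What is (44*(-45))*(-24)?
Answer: 47520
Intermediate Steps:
(44*(-45))*(-24) = -1980*(-24) = 47520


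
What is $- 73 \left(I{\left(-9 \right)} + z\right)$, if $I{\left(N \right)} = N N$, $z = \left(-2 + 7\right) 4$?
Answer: $-7373$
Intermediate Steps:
$z = 20$ ($z = 5 \cdot 4 = 20$)
$I{\left(N \right)} = N^{2}$
$- 73 \left(I{\left(-9 \right)} + z\right) = - 73 \left(\left(-9\right)^{2} + 20\right) = - 73 \left(81 + 20\right) = \left(-73\right) 101 = -7373$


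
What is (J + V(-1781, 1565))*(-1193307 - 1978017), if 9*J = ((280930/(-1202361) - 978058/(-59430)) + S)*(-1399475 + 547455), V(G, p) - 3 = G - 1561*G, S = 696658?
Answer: 1494513877572509241181231940/7145631423 ≈ 2.0915e+17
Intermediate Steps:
V(G, p) = 3 - 1560*G (V(G, p) = 3 + (G - 1561*G) = 3 - 1560*G)
J = -1413835519520063247452/21436894269 (J = (((280930/(-1202361) - 978058/(-59430)) + 696658)*(-1399475 + 547455))/9 = (((280930*(-1/1202361) - 978058*(-1/59430)) + 696658)*(-852020))/9 = (((-280930/1202361 + 489029/29715) + 696658)*(-852020))/9 = ((193213854173/11909385705 + 696658)*(-852020))/9 = ((8296962040328063/11909385705)*(-852020))/9 = (1/9)*(-1413835519520063247452/2381877141) = -1413835519520063247452/21436894269 ≈ -6.5953e+10)
(J + V(-1781, 1565))*(-1193307 - 1978017) = (-1413835519520063247452/21436894269 + (3 - 1560*(-1781)))*(-1193307 - 1978017) = (-1413835519520063247452/21436894269 + (3 + 2778360))*(-3171324) = (-1413835519520063247452/21436894269 + 2778363)*(-3171324) = -1413775960046191345805/21436894269*(-3171324) = 1494513877572509241181231940/7145631423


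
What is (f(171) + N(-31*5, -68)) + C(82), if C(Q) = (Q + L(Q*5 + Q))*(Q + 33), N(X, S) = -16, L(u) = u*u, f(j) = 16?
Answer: 27846790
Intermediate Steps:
L(u) = u**2
C(Q) = (33 + Q)*(Q + 36*Q**2) (C(Q) = (Q + (Q*5 + Q)**2)*(Q + 33) = (Q + (5*Q + Q)**2)*(33 + Q) = (Q + (6*Q)**2)*(33 + Q) = (Q + 36*Q**2)*(33 + Q) = (33 + Q)*(Q + 36*Q**2))
(f(171) + N(-31*5, -68)) + C(82) = (16 - 16) + 82*(33 + 36*82**2 + 1189*82) = 0 + 82*(33 + 36*6724 + 97498) = 0 + 82*(33 + 242064 + 97498) = 0 + 82*339595 = 0 + 27846790 = 27846790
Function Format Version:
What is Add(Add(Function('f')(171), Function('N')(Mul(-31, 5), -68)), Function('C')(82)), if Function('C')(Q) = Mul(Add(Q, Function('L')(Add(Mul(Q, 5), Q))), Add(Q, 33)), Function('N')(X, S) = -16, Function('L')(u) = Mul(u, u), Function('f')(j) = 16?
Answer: 27846790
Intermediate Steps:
Function('L')(u) = Pow(u, 2)
Function('C')(Q) = Mul(Add(33, Q), Add(Q, Mul(36, Pow(Q, 2)))) (Function('C')(Q) = Mul(Add(Q, Pow(Add(Mul(Q, 5), Q), 2)), Add(Q, 33)) = Mul(Add(Q, Pow(Add(Mul(5, Q), Q), 2)), Add(33, Q)) = Mul(Add(Q, Pow(Mul(6, Q), 2)), Add(33, Q)) = Mul(Add(Q, Mul(36, Pow(Q, 2))), Add(33, Q)) = Mul(Add(33, Q), Add(Q, Mul(36, Pow(Q, 2)))))
Add(Add(Function('f')(171), Function('N')(Mul(-31, 5), -68)), Function('C')(82)) = Add(Add(16, -16), Mul(82, Add(33, Mul(36, Pow(82, 2)), Mul(1189, 82)))) = Add(0, Mul(82, Add(33, Mul(36, 6724), 97498))) = Add(0, Mul(82, Add(33, 242064, 97498))) = Add(0, Mul(82, 339595)) = Add(0, 27846790) = 27846790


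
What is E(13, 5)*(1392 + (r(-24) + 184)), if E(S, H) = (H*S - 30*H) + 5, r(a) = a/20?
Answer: -125984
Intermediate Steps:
r(a) = a/20 (r(a) = a*(1/20) = a/20)
E(S, H) = 5 - 30*H + H*S (E(S, H) = (-30*H + H*S) + 5 = 5 - 30*H + H*S)
E(13, 5)*(1392 + (r(-24) + 184)) = (5 - 30*5 + 5*13)*(1392 + ((1/20)*(-24) + 184)) = (5 - 150 + 65)*(1392 + (-6/5 + 184)) = -80*(1392 + 914/5) = -80*7874/5 = -125984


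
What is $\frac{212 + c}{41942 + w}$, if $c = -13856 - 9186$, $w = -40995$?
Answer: $- \frac{22830}{947} \approx -24.108$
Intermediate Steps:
$c = -23042$ ($c = -13856 - 9186 = -23042$)
$\frac{212 + c}{41942 + w} = \frac{212 - 23042}{41942 - 40995} = - \frac{22830}{947}$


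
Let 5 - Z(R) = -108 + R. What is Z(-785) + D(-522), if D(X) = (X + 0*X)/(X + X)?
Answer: 1797/2 ≈ 898.50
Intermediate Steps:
Z(R) = 113 - R (Z(R) = 5 - (-108 + R) = 5 + (108 - R) = 113 - R)
D(X) = 1/2 (D(X) = (X + 0)/((2*X)) = X*(1/(2*X)) = 1/2)
Z(-785) + D(-522) = (113 - 1*(-785)) + 1/2 = (113 + 785) + 1/2 = 898 + 1/2 = 1797/2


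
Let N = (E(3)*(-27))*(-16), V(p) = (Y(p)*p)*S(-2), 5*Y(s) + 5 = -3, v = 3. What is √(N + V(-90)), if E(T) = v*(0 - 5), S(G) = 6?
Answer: 12*I*√39 ≈ 74.94*I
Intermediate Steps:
Y(s) = -8/5 (Y(s) = -1 + (⅕)*(-3) = -1 - ⅗ = -8/5)
E(T) = -15 (E(T) = 3*(0 - 5) = 3*(-5) = -15)
V(p) = -48*p/5 (V(p) = -8*p/5*6 = -48*p/5)
N = -6480 (N = -15*(-27)*(-16) = 405*(-16) = -6480)
√(N + V(-90)) = √(-6480 - 48/5*(-90)) = √(-6480 + 864) = √(-5616) = 12*I*√39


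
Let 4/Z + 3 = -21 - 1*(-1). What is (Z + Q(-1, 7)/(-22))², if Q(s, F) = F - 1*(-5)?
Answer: 33124/64009 ≈ 0.51749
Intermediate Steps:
Q(s, F) = 5 + F (Q(s, F) = F + 5 = 5 + F)
Z = -4/23 (Z = 4/(-3 + (-21 - 1*(-1))) = 4/(-3 + (-21 + 1)) = 4/(-3 - 20) = 4/(-23) = 4*(-1/23) = -4/23 ≈ -0.17391)
(Z + Q(-1, 7)/(-22))² = (-4/23 + (5 + 7)/(-22))² = (-4/23 + 12*(-1/22))² = (-4/23 - 6/11)² = (-182/253)² = 33124/64009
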